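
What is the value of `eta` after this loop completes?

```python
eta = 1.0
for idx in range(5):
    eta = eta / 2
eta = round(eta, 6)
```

Halving LR 5 times: 1 / 2^5
`eta` takes the values: 1.0 → 0.5 → 0.25 → 0.125 → 0.0625 → 0.03125

Answer: 0.03125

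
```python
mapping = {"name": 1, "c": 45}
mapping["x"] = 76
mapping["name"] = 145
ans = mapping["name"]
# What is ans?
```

Trace:
`mapping = {"name": 1, "c": 45}` → mapping = {'name': 1, 'c': 45}
`mapping["x"] = 76` → mapping = {'name': 1, 'c': 45, 'x': 76}
`mapping["name"] = 145` → mapping = {'name': 145, 'c': 45, 'x': 76}
`ans = mapping["name"]` → ans = 145
So ans = 145

Answer: 145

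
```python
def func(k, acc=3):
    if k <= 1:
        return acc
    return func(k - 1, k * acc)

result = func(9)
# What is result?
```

Accumulator trace (n, acc): (9, 3) -> (8, 27) -> (7, 216) -> (6, 1512) -> (5, 9072) -> (4, 45360) -> (3, 181440) -> (2, 544320) -> (1, 1088640) -> return 1088640

Answer: 1088640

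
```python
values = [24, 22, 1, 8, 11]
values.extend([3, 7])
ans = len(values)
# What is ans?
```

Trace:
`values = [24, 22, 1, 8, 11]` → values = [24, 22, 1, 8, 11]
`values.extend([3, 7])` → values = [24, 22, 1, 8, 11, 3, 7]
`ans = len(values)` → ans = 7
So ans = 7

Answer: 7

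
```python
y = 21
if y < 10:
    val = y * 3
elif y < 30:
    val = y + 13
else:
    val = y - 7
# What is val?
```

Trace:
`y = 21` → y = 21
`if y < 10: ...` → y < 10 is False, y < 30 is True → val = 34
So val = 34

Answer: 34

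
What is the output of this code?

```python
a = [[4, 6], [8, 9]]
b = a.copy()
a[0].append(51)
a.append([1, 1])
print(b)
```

Key concept: shallow copy with nested lists.
Step by step:
`a = [[4, 6], [8, 9]]` → a = [[4, 6], [8, 9]]
`b = a.copy()` → b = [[4, 6], [8, 9]]
`a[0].append(51)` → a = [[4, 6, 51], [8, 9]]; b = [[4, 6, 51], [8, 9]]
`a.append([1, 1])` → a = [[4, 6, 51], [8, 9], [1, 1]]
`print(b)` → prints [[4, 6, 51], [8, 9]]

Answer: [[4, 6, 51], [8, 9]]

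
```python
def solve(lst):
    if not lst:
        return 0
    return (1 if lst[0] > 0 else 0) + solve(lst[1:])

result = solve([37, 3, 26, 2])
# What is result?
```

Count of positive elements in [37, 3, 26, 2] = 4

Answer: 4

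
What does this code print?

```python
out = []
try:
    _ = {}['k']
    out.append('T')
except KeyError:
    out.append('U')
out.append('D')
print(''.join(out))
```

Execution trace: 'U' (except KeyError) → 'D' (after the try/except). Output: UD

Answer: UD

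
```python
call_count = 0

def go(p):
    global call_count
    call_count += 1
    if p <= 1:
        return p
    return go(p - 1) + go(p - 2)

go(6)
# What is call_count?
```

Calls(p) = 1 + Calls(p-1) + Calls(p-2); Calls(0)=Calls(1)=1. For p=6 this gives 25.

Answer: 25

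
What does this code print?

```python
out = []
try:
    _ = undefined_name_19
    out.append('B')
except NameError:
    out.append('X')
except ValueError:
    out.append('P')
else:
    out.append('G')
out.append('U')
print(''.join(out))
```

Execution trace: 'X' (except NameError) → 'U' (after the try/except). Output: XU

Answer: XU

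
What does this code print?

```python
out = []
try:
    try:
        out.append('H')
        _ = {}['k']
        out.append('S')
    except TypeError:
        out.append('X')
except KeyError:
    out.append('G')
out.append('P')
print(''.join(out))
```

Execution trace: 'H' (try body) → 'G' (outer except KeyError) → 'P' (after the try/except). Output: HGP

Answer: HGP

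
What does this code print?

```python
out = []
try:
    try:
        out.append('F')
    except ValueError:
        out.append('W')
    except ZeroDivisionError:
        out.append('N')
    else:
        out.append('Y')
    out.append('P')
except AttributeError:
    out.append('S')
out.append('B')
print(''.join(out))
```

Execution trace: 'F' (inner try body, no exception) → 'Y' (inner else) → 'P' (try body, no exception) → 'B' (after the try/except). Output: FYPB

Answer: FYPB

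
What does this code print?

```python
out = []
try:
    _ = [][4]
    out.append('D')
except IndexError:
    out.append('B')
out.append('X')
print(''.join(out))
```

Execution trace: 'B' (except IndexError) → 'X' (after the try/except). Output: BX

Answer: BX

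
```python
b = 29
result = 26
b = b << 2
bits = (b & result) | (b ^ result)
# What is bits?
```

Trace:
`b = 29` → b = 29
`result = 26` → result = 26
`b = b << 2` → b = 116
`bits = (b & result) | (b ^ result)` → bits = 126
So bits = 126

Answer: 126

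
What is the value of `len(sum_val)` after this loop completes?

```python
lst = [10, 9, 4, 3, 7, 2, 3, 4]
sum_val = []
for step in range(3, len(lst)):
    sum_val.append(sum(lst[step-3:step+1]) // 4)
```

Number of 4-element averages
`sum_val` takes the values: [] → [6] → [6, 5] → [6, 5, 4] → [6, 5, 4, 3] → [6, 5, 4, 3, 4]
So `len(sum_val)` = 5

Answer: 5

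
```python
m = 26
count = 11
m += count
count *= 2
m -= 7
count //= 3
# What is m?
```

Trace:
`m = 26` → m = 26
`count = 11` → count = 11
`m += count` → m = 37
`count *= 2` → count = 22
`m -= 7` → m = 30
`count //= 3` → count = 7
So m = 30

Answer: 30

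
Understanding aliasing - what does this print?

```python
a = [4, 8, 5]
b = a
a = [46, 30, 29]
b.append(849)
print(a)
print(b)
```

Key concept: rebinding vs mutation: a is rebound to a new list, b still points at the original.
Step by step:
`a = [4, 8, 5]` → a = [4, 8, 5]
`b = a` → b = [4, 8, 5] (same object as a)
`a = [46, 30, 29]` → a = [46, 30, 29]
`b.append(849)` → b = [4, 8, 5, 849]
`print(a)` → prints [46, 30, 29]
`print(b)` → prints [4, 8, 5, 849]

Answer:
[46, 30, 29]
[4, 8, 5, 849]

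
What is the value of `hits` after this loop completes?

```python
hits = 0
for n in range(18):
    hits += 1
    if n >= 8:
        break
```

Loop breaks when n reaches 8, hits is 9
`hits` takes the values: 0 → 1 → 2 → 3 → 4 → 5 → 6 → 7 → 8 → 9

Answer: 9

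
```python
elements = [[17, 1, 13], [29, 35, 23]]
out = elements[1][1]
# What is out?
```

Trace:
`elements = [[17, 1, 13], [29, 35, 23]]` → elements = [[17, 1, 13], [29, 35, 23]]
`out = elements[1][1]` → out = 35
So out = 35

Answer: 35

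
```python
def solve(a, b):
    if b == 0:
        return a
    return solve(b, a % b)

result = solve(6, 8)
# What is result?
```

solve(6, 8) -> solve(8, 6) -> solve(6, 2) -> solve(2, 0) -> 2

Answer: 2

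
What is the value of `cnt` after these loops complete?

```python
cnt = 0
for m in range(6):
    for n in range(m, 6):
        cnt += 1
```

Upper triangle: 6 + 5 + ... + 1
`cnt` takes the values: 0 → 1 → 2 → 3 → 4 → 5 → 6 → 7 → 8 → 9 → 10 → 11 → 12 → 13 → 14 → 15 → 16 → 17 → 18 → 19 → 20 → 21

Answer: 21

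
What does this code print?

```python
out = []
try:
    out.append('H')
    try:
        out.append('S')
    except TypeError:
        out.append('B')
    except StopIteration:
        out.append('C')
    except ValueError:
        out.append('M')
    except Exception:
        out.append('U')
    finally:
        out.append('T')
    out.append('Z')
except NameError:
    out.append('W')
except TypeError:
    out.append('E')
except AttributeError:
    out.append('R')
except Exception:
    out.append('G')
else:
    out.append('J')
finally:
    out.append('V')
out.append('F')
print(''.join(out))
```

Execution trace: 'H' (try body) → 'S' (inner try body, no exception) → 'T' (inner finally) → 'Z' (try body, no exception) → 'J' (else) → 'V' (finally) → 'F' (after the try/except). Output: HSTZJVF

Answer: HSTZJVF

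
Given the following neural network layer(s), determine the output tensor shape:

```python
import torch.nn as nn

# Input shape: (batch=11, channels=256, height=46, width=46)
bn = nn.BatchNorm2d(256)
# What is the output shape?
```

Input: (11, 256, 46, 46) -> Output: (11, 256, 46, 46)

Answer: (11, 256, 46, 46)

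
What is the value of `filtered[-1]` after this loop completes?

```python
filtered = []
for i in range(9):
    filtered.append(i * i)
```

Last element of squares 0 to 8
`filtered` takes the values: [] → [0] → [0, 1] → [0, 1, 4] → [0, 1, 4, 9] → [0, 1, 4, 9, 16] → [0, 1, 4, 9, 16, 25] → [0, 1, 4, 9, 16, 25, 36] → [0, 1, 4, 9, 16, 25, 36, 49] → [0, 1, 4, 9, 16, 25, 36, 49, 64]
So `filtered[-1]` = 64

Answer: 64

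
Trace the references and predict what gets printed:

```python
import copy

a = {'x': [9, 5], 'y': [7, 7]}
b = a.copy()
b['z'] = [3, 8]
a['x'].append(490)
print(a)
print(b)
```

Key concept: shallow copy of dict with mutable values.
Step by step:
`a = {'x': [9, 5], 'y': [7, 7]}` → a = {'x': [9, 5], 'y': [7, 7]}
`b = a.copy()` → b = {'x': [9, 5], 'y': [7, 7]}
`b['z'] = [3, 8]` → b = {'x': [9, 5], 'y': [7, 7], 'z': [3, 8]}
`a['x'].append(490)` → a = {'x': [9, 5, 490], 'y': [7, 7]}; b = {'x': [9, 5, 490], 'y': [7, 7], 'z': [3, 8]}
`print(a)` → prints {'x': [9, 5, 490], 'y': [7, 7]}
`print(b)` → prints {'x': [9, 5, 490], 'y': [7, 7], 'z': [3, 8]}

Answer:
{'x': [9, 5, 490], 'y': [7, 7]}
{'x': [9, 5, 490], 'y': [7, 7], 'z': [3, 8]}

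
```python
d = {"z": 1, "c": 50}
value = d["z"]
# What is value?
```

Trace:
`d = {"z": 1, "c": 50}` → d = {'z': 1, 'c': 50}
`value = d["z"]` → value = 1
So value = 1

Answer: 1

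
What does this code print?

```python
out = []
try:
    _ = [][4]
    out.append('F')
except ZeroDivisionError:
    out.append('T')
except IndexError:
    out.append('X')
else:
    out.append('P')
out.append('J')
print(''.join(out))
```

Execution trace: 'X' (except IndexError) → 'J' (after the try/except). Output: XJ

Answer: XJ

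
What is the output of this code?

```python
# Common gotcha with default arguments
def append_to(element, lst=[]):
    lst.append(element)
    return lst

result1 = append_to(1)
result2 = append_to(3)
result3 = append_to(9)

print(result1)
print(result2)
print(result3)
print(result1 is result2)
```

Key concept: mutable default argument gotcha.
Step by step:
`result1 = append_to(1)` → result1 = [1]
`result2 = append_to(3)` → result1 = [1, 3] (same object as result2); result2 = [1, 3] (same object as result1)
`result3 = append_to(9)` → result1 = [1, 3, 9] (same object as result2, result3); result2 = [1, 3, 9] (same object as result1, result3); result3 = [1, 3, 9] (same object as result1, result2)
`print(result1)` → prints [1, 3, 9]
`print(result2)` → prints [1, 3, 9]
`print(result3)` → prints [1, 3, 9]
`print(result1 is result2)` → prints True

Answer:
[1, 3, 9]
[1, 3, 9]
[1, 3, 9]
True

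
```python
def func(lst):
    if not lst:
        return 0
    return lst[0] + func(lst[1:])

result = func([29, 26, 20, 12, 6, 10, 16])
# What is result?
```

29 + 26 + 20 + 12 + 6 + 10 + 16 + 0 = 119

Answer: 119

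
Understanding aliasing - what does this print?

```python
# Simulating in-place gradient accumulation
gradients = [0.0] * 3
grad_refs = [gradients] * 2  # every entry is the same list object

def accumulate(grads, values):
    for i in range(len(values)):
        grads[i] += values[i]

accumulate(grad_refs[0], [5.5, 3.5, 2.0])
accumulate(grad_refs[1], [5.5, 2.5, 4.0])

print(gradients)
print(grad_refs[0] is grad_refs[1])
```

Key concept: gradient accumulation aliasing.
Step by step:
`gradients = [0.0] * 3` → gradients = [0.0, 0.0, 0.0]
`grad_refs = [gradients] * 2` → grad_refs = [[0.0, 0.0, 0.0], [0.0, 0.0, 0.0]]
`accumulate(grad_refs[0], [5.5, 3.5, 2.0])` → gradients = [5.5, 3.5, 2.0]; grad_refs = [[5.5, 3.5, 2.0], [5.5, 3.5, 2.0]]
`accumulate(grad_refs[1], [5.5, 2.5, 4.0])` → gradients = [11.0, 6.0, 6.0]; grad_refs = [[11.0, 6.0, 6.0], [11.0, 6.0, 6.0]]
`print(gradients)` → prints [11.0, 6.0, 6.0]
`print(grad_refs[0] is grad_refs[1])` → prints True

Answer:
[11.0, 6.0, 6.0]
True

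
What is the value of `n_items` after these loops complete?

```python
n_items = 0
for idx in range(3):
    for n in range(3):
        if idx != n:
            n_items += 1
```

3² - 3 (exclude diagonal)
`n_items` takes the values: 0 → 1 → 2 → 3 → 4 → 5 → 6

Answer: 6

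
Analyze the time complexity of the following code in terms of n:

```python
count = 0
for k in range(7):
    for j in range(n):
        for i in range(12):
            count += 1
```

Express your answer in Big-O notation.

Each loop level contributes: 1 × n × 1. Multiplying the contributions gives O(n).

Answer: O(n)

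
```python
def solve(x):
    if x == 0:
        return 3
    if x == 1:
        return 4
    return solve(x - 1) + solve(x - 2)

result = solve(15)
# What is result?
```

Build up from base cases: solve(0)=3, solve(1)=4, solve(2)=7, solve(3)=11, solve(4)=18, solve(5)=29, solve(6)=47, ..., solve(15)=3571

Answer: 3571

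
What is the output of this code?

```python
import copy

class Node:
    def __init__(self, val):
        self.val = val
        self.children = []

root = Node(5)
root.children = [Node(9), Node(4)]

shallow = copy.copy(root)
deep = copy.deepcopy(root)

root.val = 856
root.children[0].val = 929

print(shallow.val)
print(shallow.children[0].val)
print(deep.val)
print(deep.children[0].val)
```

Key concept: deep copy with custom objects.
Step by step:
`root = Node(5)` → root = Node(val=5, children=[])
`root.children = [Node(9), Node(4)]` → root = Node(val=5, children=[Node(val=9, children=[]), Node(val=4, children=[])])
`shallow = copy.copy(root)` → shallow = Node(val=5, children=[Node(val=9, children=[]), Node(val=4, children=[])])
`deep = copy.deepcopy(root)` → deep = Node(val=5, children=[Node(val=9, children=[]), Node(val=4, children=[])])
`root.val = 856` → root = Node(val=856, children=[Node(val=9, children=[]), Node(val=4, children=[])])
`root.children[0].val = 929` → root = Node(val=856, children=[Node(val=929, children=[]), Node(val=4, children=[])]); shallow = Node(val=5, children=[Node(val=929, children=[]), Node(val=4, children=[])])
`print(shallow.val)` → prints 5
`print(shallow.children[0].val)` → prints 929
`print(deep.val)` → prints 5
`print(deep.children[0].val)` → prints 9

Answer:
5
929
5
9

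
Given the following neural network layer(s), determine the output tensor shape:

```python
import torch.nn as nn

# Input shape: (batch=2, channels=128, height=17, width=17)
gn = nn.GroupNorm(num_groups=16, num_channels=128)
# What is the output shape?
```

Input: (2, 128, 17, 17) -> Output: (2, 128, 17, 17)

Answer: (2, 128, 17, 17)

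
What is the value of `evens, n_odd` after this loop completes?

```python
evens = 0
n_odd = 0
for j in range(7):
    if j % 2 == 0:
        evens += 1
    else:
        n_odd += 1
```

Count evens and odds in range(7)
`evens, n_odd` takes the values: (0, 0) → (1, 0) → (1, 1) → (2, 1) → (2, 2) → (3, 2) → (3, 3) → (4, 3)

Answer: 4, 3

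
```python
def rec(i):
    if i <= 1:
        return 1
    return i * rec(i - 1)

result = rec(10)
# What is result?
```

rec(10) = 10 * 9 * 8 * 7 * 6 * 5 * 4 * 3 * 2 * 1 = 3628800

Answer: 3628800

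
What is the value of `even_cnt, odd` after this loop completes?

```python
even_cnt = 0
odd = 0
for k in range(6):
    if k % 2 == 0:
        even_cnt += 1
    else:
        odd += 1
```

Count evens and odds in range(6)
`even_cnt, odd` takes the values: (0, 0) → (1, 0) → (1, 1) → (2, 1) → (2, 2) → (3, 2) → (3, 3)

Answer: 3, 3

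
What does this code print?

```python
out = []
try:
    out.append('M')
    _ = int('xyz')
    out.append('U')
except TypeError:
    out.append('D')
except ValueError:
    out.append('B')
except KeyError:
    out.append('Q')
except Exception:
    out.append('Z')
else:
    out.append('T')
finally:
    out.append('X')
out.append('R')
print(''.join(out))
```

Execution trace: 'M' (try body) → 'B' (except ValueError) → 'X' (finally) → 'R' (after the try/except). Output: MBXR

Answer: MBXR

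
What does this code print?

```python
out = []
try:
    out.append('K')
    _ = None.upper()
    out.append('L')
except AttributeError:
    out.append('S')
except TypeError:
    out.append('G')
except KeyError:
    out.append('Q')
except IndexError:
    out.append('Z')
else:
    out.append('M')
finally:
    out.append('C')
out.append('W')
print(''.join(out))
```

Execution trace: 'K' (try body) → 'S' (except AttributeError) → 'C' (finally) → 'W' (after the try/except). Output: KSCW

Answer: KSCW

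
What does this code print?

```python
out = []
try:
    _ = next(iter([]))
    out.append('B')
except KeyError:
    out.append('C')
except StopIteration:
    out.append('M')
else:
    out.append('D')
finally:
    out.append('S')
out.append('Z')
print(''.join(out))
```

Execution trace: 'M' (except StopIteration) → 'S' (finally) → 'Z' (after the try/except). Output: MSZ

Answer: MSZ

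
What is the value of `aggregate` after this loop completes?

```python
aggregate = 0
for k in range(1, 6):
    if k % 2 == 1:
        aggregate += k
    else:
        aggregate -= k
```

Add odd, subtract even
`aggregate` takes the values: 0 → 1 → -1 → 2 → -2 → 3

Answer: 3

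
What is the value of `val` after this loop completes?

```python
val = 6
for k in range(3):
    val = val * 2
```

Multiply by 2, 3 times: 6 * 2^3 = 48
`val` takes the values: 6 → 12 → 24 → 48

Answer: 48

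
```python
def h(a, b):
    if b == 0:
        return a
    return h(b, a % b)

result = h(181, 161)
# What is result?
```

h(181, 161) -> h(161, 20) -> h(20, 1) -> h(1, 0) -> 1

Answer: 1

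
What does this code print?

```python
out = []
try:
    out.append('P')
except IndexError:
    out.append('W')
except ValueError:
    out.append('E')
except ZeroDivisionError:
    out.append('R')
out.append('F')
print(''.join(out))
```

Execution trace: 'P' (try body, no exception) → 'F' (after the try/except). Output: PF

Answer: PF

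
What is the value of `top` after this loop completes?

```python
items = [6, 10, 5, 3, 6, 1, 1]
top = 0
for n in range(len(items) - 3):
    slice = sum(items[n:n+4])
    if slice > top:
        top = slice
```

Max sum of 4-element window in [6, 10, 5, 3, 6, 1, 1]
`top` takes the values: 0 → 24

Answer: 24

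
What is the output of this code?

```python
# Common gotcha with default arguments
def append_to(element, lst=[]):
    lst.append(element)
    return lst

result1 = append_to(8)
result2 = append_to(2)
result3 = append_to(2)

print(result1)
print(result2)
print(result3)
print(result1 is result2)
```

Key concept: mutable default argument gotcha.
Step by step:
`result1 = append_to(8)` → result1 = [8]
`result2 = append_to(2)` → result1 = [8, 2] (same object as result2); result2 = [8, 2] (same object as result1)
`result3 = append_to(2)` → result1 = [8, 2, 2] (same object as result2, result3); result2 = [8, 2, 2] (same object as result1, result3); result3 = [8, 2, 2] (same object as result1, result2)
`print(result1)` → prints [8, 2, 2]
`print(result2)` → prints [8, 2, 2]
`print(result3)` → prints [8, 2, 2]
`print(result1 is result2)` → prints True

Answer:
[8, 2, 2]
[8, 2, 2]
[8, 2, 2]
True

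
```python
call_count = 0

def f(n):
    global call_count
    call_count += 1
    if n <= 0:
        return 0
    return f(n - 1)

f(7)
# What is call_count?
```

Linear recursion stepping by 1: 8 calls from n=7 down to ≤0.

Answer: 8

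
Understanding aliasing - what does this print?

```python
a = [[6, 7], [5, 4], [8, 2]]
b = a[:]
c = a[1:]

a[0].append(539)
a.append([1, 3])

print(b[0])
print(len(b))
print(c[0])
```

Key concept: slice with nested mutation.
Step by step:
`a = [[6, 7], [5, 4], [8, 2]]` → a = [[6, 7], [5, 4], [8, 2]]
`b = a[:]` → b = [[6, 7], [5, 4], [8, 2]]
`c = a[1:]` → c = [[5, 4], [8, 2]]
`a[0].append(539)` → a = [[6, 7, 539], [5, 4], [8, 2]]; b = [[6, 7, 539], [5, 4], [8, 2]]
`a.append([1, 3])` → a = [[6, 7, 539], [5, 4], [8, 2], [1, 3]]
`print(b[0])` → prints [6, 7, 539]
`print(len(b))` → prints 3
`print(c[0])` → prints [5, 4]

Answer:
[6, 7, 539]
3
[5, 4]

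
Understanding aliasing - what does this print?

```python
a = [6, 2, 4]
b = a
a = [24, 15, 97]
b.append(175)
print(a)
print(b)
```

Key concept: rebinding vs mutation: a is rebound to a new list, b still points at the original.
Step by step:
`a = [6, 2, 4]` → a = [6, 2, 4]
`b = a` → b = [6, 2, 4] (same object as a)
`a = [24, 15, 97]` → a = [24, 15, 97]
`b.append(175)` → b = [6, 2, 4, 175]
`print(a)` → prints [24, 15, 97]
`print(b)` → prints [6, 2, 4, 175]

Answer:
[24, 15, 97]
[6, 2, 4, 175]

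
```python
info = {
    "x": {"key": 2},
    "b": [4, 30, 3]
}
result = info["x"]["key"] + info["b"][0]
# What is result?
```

Trace:
`info = { ...` → info = {'x': {'key': 2}, 'b': [4, 30, 3]}
`result = info["x"]["key"] + info["b"][0]` → result = 6
So result = 6

Answer: 6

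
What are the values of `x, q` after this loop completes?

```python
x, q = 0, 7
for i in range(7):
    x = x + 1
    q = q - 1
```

x goes 0→7, q goes 7→0
`x, q` takes the values: (0, 7) → (1, 7) → (1, 6) → (2, 6) → (2, 5) → (3, 5) → (3, 4) → (4, 4) → (4, 3) → (5, 3) → (5, 2) → (6, 2) → (6, 1) → (7, 1) → (7, 0)

Answer: 7, 0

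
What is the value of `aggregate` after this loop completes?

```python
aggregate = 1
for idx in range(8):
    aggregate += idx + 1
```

Start at 1, add 1 to 8 = 37
`aggregate` takes the values: 1 → 2 → 4 → 7 → 11 → 16 → 22 → 29 → 37

Answer: 37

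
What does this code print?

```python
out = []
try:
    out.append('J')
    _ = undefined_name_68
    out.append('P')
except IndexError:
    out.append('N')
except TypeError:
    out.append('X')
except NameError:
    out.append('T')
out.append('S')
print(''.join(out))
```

Execution trace: 'J' (try body) → 'T' (except NameError) → 'S' (after the try/except). Output: JTS

Answer: JTS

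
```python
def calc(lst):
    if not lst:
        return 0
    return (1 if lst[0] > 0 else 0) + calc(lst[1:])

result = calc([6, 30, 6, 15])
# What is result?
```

Count of positive elements in [6, 30, 6, 15] = 4

Answer: 4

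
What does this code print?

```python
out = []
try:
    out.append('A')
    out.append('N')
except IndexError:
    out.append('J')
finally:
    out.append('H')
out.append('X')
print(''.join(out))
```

Execution trace: 'A' (try body) → 'N' (try body, no exception) → 'H' (finally) → 'X' (after the try/except). Output: ANHX

Answer: ANHX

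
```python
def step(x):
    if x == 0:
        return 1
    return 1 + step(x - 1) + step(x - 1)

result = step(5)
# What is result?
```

step(x) = 1 + 2·step(x-1), step(0)=1. Closed form: (1+1)·2^5 - 1 = 63.

Answer: 63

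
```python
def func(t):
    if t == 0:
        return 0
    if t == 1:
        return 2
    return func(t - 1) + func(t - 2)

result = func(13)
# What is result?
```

Build up from base cases: func(0)=0, func(1)=2, func(2)=2, func(3)=4, func(4)=6, func(5)=10, func(6)=16, ..., func(13)=466

Answer: 466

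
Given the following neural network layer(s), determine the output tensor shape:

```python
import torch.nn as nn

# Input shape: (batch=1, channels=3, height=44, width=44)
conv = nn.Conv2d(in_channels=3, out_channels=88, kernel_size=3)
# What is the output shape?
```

Input: (1, 3, 44, 44) -> Output: (1, 88, 42, 42)

Answer: (1, 88, 42, 42)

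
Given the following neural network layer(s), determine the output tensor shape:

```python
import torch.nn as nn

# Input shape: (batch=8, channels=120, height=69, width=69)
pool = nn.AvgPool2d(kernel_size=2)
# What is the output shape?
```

Input: (8, 120, 69, 69) -> Output: (8, 120, 34, 34)

Answer: (8, 120, 34, 34)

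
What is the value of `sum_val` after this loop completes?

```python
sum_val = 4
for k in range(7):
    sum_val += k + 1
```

Start at 4, add 1 to 7 = 32
`sum_val` takes the values: 4 → 5 → 7 → 10 → 14 → 19 → 25 → 32

Answer: 32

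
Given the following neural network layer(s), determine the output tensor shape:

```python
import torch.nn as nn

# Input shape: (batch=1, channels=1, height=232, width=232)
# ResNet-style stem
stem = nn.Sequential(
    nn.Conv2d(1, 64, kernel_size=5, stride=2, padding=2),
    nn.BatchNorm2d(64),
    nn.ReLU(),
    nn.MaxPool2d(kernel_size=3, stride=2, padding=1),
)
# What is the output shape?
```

Input: (1, 1, 232, 232) -> after Conv2d 5x5 stride=2: (1, 64, 116, 116) -> Output: (1, 64, 58, 58)

Answer: (1, 64, 58, 58)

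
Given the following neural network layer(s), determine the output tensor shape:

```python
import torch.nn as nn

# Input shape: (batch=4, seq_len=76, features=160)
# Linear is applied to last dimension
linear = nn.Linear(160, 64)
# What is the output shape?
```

Input: (4, 76, 160) -> Output: (4, 76, 64)

Answer: (4, 76, 64)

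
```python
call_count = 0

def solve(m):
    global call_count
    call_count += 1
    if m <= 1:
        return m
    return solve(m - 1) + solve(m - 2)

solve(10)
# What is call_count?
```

Calls(m) = 1 + Calls(m-1) + Calls(m-2); Calls(0)=Calls(1)=1. For m=10 this gives 177.

Answer: 177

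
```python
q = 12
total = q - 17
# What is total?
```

Trace:
`q = 12` → q = 12
`total = q - 17` → total = -5
So total = -5

Answer: -5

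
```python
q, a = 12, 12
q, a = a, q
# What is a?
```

Trace:
`q, a = 12, 12` → q = 12; a = 12
`q, a = a, q` → q = 12; a = 12
So a = 12

Answer: 12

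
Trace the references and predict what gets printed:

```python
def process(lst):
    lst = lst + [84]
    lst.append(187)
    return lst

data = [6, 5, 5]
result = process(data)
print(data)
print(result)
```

Key concept: rebinding parameter vs mutation.
Step by step:
`data = [6, 5, 5]` → data = [6, 5, 5]
`result = process(data)` → result = [6, 5, 5, 84, 187]
`print(data)` → prints [6, 5, 5]
`print(result)` → prints [6, 5, 5, 84, 187]

Answer:
[6, 5, 5]
[6, 5, 5, 84, 187]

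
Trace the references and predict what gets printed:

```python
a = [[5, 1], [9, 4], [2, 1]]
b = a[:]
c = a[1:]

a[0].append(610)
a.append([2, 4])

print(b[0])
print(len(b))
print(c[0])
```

Key concept: slice with nested mutation.
Step by step:
`a = [[5, 1], [9, 4], [2, 1]]` → a = [[5, 1], [9, 4], [2, 1]]
`b = a[:]` → b = [[5, 1], [9, 4], [2, 1]]
`c = a[1:]` → c = [[9, 4], [2, 1]]
`a[0].append(610)` → a = [[5, 1, 610], [9, 4], [2, 1]]; b = [[5, 1, 610], [9, 4], [2, 1]]
`a.append([2, 4])` → a = [[5, 1, 610], [9, 4], [2, 1], [2, 4]]
`print(b[0])` → prints [5, 1, 610]
`print(len(b))` → prints 3
`print(c[0])` → prints [9, 4]

Answer:
[5, 1, 610]
3
[9, 4]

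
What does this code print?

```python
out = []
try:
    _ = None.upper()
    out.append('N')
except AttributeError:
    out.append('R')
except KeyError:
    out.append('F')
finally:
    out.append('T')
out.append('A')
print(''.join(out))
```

Execution trace: 'R' (except AttributeError) → 'T' (finally) → 'A' (after the try/except). Output: RTA

Answer: RTA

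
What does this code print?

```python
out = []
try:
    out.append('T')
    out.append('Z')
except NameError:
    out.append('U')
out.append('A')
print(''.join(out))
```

Execution trace: 'T' (try body) → 'Z' (try body, no exception) → 'A' (after the try/except). Output: TZA

Answer: TZA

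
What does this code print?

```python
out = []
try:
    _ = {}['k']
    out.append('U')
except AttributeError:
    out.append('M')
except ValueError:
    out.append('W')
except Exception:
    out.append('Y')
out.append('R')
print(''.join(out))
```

Execution trace: 'Y' (except Exception) → 'R' (after the try/except). Output: YR

Answer: YR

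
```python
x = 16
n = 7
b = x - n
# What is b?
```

Trace:
`x = 16` → x = 16
`n = 7` → n = 7
`b = x - n` → b = 9
So b = 9

Answer: 9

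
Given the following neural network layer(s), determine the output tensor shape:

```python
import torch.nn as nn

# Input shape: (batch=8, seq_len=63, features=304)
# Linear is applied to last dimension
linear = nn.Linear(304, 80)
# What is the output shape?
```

Input: (8, 63, 304) -> Output: (8, 63, 80)

Answer: (8, 63, 80)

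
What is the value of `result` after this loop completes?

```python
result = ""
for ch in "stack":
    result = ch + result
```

Reverse 'stack'
`result` takes the values: "" → "s" → "ts" → "ats" → "cats" → "kcats"

Answer: "kcats"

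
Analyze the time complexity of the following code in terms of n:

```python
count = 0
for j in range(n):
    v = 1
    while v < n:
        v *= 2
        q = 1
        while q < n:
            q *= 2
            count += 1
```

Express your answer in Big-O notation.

Each loop level contributes: n × log n × log n. Multiplying the contributions gives O(n log² n).

Answer: O(n log² n)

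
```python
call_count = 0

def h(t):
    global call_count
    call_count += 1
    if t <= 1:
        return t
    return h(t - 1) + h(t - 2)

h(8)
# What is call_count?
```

Calls(t) = 1 + Calls(t-1) + Calls(t-2); Calls(0)=Calls(1)=1. For t=8 this gives 67.

Answer: 67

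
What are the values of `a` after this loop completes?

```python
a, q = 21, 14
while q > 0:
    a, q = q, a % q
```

GCD of 21 and 14
`a` takes the values: 21 → 14 → 7

Answer: 7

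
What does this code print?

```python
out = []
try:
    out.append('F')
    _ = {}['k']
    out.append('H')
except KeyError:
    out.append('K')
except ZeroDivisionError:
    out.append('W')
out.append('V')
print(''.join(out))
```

Execution trace: 'F' (try body) → 'K' (except KeyError) → 'V' (after the try/except). Output: FKV

Answer: FKV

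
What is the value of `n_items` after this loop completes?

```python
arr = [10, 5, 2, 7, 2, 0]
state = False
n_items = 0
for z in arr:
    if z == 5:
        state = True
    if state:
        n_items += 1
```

Count elements after first 5 in [10, 5, 2, 7, 2, 0]
`n_items` takes the values: 0 → 1 → 2 → 3 → 4 → 5

Answer: 5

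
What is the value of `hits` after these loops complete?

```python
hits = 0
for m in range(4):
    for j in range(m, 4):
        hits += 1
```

Upper triangle: 4 + 3 + ... + 1
`hits` takes the values: 0 → 1 → 2 → 3 → 4 → 5 → 6 → 7 → 8 → 9 → 10

Answer: 10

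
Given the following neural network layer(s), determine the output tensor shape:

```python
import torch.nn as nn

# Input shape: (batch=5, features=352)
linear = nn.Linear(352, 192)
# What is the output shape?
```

Input: (5, 352) -> Output: (5, 192)

Answer: (5, 192)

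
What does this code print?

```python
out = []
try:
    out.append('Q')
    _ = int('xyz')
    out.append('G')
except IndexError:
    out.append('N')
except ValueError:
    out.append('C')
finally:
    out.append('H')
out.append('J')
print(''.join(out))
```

Execution trace: 'Q' (try body) → 'C' (except ValueError) → 'H' (finally) → 'J' (after the try/except). Output: QCHJ

Answer: QCHJ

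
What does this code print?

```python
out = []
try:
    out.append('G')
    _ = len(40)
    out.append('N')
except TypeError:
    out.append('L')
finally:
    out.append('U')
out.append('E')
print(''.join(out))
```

Execution trace: 'G' (try body) → 'L' (except TypeError) → 'U' (finally) → 'E' (after the try/except). Output: GLUE

Answer: GLUE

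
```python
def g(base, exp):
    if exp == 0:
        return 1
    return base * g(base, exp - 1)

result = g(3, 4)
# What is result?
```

g(3, 4) = 3 * 3 * 3 * 3 = 81

Answer: 81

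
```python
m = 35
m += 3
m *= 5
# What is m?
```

Trace:
`m = 35` → m = 35
`m += 3` → m = 38
`m *= 5` → m = 190
So m = 190

Answer: 190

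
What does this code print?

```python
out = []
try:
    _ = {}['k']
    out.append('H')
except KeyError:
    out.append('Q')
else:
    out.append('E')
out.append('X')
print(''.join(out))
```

Execution trace: 'Q' (except KeyError) → 'X' (after the try/except). Output: QX

Answer: QX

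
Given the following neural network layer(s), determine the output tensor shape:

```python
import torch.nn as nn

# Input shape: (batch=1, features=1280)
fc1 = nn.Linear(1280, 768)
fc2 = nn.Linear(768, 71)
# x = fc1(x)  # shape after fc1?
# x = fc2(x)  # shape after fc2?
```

Input: (1, 1280) -> after fc1: (1, 768) -> Output: (1, 71)

Answer: (1, 71)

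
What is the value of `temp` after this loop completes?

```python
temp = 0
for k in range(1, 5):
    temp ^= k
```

XOR of 1 to 4
`temp` takes the values: 0 → 1 → 3 → 0 → 4

Answer: 4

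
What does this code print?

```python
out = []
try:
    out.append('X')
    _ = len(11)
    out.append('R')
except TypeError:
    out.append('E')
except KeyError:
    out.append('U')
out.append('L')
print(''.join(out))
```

Execution trace: 'X' (try body) → 'E' (except TypeError) → 'L' (after the try/except). Output: XEL

Answer: XEL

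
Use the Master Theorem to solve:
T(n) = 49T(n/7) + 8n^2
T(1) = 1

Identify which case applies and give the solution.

a=49, b=7, f(n)=8n^2. log_7(49) = 2. Since c=2 = 2, Case 2 applies: T(n) = Θ(n^log_b(a) · log n) = O(n^2 log n).

Answer: O(n^2 log n) - Case 2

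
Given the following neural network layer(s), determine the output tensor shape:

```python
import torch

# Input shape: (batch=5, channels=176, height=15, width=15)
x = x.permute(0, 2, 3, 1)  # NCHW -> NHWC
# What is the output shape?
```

Input: (5, 176, 15, 15) -> Output: (5, 15, 15, 176)

Answer: (5, 15, 15, 176)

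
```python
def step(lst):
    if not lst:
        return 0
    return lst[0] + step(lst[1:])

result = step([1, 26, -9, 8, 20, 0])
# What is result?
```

1 + 26 + (-9) + 8 + 20 + 0 + 0 = 46

Answer: 46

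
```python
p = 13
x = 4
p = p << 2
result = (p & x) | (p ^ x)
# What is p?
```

Trace:
`p = 13` → p = 13
`x = 4` → x = 4
`p = p << 2` → p = 52
`result = (p & x) | (p ^ x)` → result = 52
So p = 52

Answer: 52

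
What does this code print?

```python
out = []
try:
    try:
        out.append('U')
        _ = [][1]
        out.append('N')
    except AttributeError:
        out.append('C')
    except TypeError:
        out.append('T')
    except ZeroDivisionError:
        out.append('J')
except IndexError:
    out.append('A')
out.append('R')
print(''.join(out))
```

Execution trace: 'U' (try body) → 'A' (outer except IndexError) → 'R' (after the try/except). Output: UAR

Answer: UAR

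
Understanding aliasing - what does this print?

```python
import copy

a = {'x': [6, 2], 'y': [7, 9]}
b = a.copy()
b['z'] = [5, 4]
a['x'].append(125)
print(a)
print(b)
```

Key concept: shallow copy of dict with mutable values.
Step by step:
`a = {'x': [6, 2], 'y': [7, 9]}` → a = {'x': [6, 2], 'y': [7, 9]}
`b = a.copy()` → b = {'x': [6, 2], 'y': [7, 9]}
`b['z'] = [5, 4]` → b = {'x': [6, 2], 'y': [7, 9], 'z': [5, 4]}
`a['x'].append(125)` → a = {'x': [6, 2, 125], 'y': [7, 9]}; b = {'x': [6, 2, 125], 'y': [7, 9], 'z': [5, 4]}
`print(a)` → prints {'x': [6, 2, 125], 'y': [7, 9]}
`print(b)` → prints {'x': [6, 2, 125], 'y': [7, 9], 'z': [5, 4]}

Answer:
{'x': [6, 2, 125], 'y': [7, 9]}
{'x': [6, 2, 125], 'y': [7, 9], 'z': [5, 4]}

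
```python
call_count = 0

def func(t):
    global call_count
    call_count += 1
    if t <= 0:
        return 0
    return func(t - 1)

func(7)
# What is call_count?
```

Linear recursion stepping by 1: 8 calls from t=7 down to ≤0.

Answer: 8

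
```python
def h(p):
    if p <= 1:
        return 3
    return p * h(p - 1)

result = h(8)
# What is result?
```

h(8) = 8 * 7 * 6 * 5 * 4 * 3 * 2 * 3 = 120960

Answer: 120960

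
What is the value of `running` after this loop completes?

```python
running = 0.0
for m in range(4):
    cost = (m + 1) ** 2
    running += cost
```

Sum of squared losses 1² + 2² + ... + 4²
`running` takes the values: 0.0 → 1.0 → 5.0 → 14.0 → 30.0

Answer: 30.0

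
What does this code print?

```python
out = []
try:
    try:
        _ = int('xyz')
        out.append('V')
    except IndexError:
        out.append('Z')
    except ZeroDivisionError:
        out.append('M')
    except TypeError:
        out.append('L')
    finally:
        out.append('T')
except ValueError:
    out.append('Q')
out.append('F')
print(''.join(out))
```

Execution trace: 'T' (finally) → 'Q' (outer except ValueError) → 'F' (after the try/except). Output: TQF

Answer: TQF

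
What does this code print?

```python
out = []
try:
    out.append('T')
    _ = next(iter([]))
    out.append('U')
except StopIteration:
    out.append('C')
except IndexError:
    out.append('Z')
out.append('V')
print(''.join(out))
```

Execution trace: 'T' (try body) → 'C' (except StopIteration) → 'V' (after the try/except). Output: TCV

Answer: TCV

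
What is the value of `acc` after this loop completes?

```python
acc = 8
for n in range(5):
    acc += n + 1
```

Start at 8, add 1 to 5 = 23
`acc` takes the values: 8 → 9 → 11 → 14 → 18 → 23

Answer: 23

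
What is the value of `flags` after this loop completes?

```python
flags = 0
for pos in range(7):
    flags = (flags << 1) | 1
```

Build 7 consecutive 1-bits: 0b1111111
`flags` takes the values: 0 → 1 → 3 → 7 → 15 → 31 → 63 → 127

Answer: 127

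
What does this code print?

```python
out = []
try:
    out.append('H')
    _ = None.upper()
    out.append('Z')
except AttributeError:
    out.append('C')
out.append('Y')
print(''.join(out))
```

Execution trace: 'H' (try body) → 'C' (except AttributeError) → 'Y' (after the try/except). Output: HCY

Answer: HCY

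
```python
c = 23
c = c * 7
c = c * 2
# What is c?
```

Trace:
`c = 23` → c = 23
`c = c * 7` → c = 161
`c = c * 2` → c = 322
So c = 322

Answer: 322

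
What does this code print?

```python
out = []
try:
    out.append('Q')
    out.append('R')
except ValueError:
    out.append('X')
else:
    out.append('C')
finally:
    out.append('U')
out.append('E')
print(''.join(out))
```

Execution trace: 'Q' (try body) → 'R' (try body, no exception) → 'C' (else) → 'U' (finally) → 'E' (after the try/except). Output: QRCUE

Answer: QRCUE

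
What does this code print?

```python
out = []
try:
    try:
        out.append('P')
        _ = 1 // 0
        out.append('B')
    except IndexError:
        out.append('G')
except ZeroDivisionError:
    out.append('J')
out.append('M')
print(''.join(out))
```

Execution trace: 'P' (try body) → 'J' (outer except ZeroDivisionError) → 'M' (after the try/except). Output: PJM

Answer: PJM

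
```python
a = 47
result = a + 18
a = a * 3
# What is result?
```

Trace:
`a = 47` → a = 47
`result = a + 18` → result = 65
`a = a * 3` → a = 141
So result = 65

Answer: 65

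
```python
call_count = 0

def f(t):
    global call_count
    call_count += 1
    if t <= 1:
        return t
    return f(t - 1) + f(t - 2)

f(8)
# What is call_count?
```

Calls(t) = 1 + Calls(t-1) + Calls(t-2); Calls(0)=Calls(1)=1. For t=8 this gives 67.

Answer: 67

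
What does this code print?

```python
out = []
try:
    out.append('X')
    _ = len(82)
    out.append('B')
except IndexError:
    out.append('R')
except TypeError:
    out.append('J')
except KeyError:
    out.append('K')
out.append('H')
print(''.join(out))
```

Execution trace: 'X' (try body) → 'J' (except TypeError) → 'H' (after the try/except). Output: XJH

Answer: XJH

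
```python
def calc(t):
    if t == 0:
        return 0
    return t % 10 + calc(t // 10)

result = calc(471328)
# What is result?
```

Sum of digits of 471328: 8 + 2 + 3 + 1 + 7 + 4 = 25

Answer: 25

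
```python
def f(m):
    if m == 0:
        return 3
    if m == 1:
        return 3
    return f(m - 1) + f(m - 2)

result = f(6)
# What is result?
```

Build up from base cases: f(0)=3, f(1)=3, f(2)=6, f(3)=9, f(4)=15, f(5)=24, f(6)=39

Answer: 39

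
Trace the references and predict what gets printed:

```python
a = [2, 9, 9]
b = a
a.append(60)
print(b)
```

Key concept: basic list aliasing.
Step by step:
`a = [2, 9, 9]` → a = [2, 9, 9]
`b = a` → b = [2, 9, 9] (same object as a)
`a.append(60)` → a = [2, 9, 9, 60] (same object as b); b = [2, 9, 9, 60] (same object as a)
`print(b)` → prints [2, 9, 9, 60]

Answer: [2, 9, 9, 60]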